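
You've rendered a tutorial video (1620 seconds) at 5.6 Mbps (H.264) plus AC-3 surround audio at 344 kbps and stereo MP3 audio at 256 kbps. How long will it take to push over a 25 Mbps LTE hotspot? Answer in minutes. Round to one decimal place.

6.7 minutes

Audio total: 344 + 256 = 600 kbps = 0.600 Mbps.
Total bitrate: 6.200 Mbps.
File: 6.200 Mbps × 1620 s = 10044.0 Mb.
At 25 Mbps: 10044.0 / 25 = 401.8 s ≈ 6.7 minutes.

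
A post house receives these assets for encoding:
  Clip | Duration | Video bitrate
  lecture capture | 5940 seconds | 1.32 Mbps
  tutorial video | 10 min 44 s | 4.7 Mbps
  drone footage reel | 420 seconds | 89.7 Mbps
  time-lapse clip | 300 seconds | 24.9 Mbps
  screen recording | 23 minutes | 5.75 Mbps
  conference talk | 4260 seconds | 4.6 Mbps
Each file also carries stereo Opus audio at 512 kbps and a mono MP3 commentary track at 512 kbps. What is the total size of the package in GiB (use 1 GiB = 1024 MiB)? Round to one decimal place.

Audio total: 512 + 512 = 1024 kbps = 1.024 Mbps.
lecture capture: 2.344 Mbps × 5940 s = 13923.4 Mb
tutorial video: 5.724 Mbps × 644 s = 3686.3 Mb
drone footage reel: 90.724 Mbps × 420 s = 38104.1 Mb
time-lapse clip: 25.924 Mbps × 300 s = 7777.2 Mb
screen recording: 6.774 Mbps × 1380 s = 9348.1 Mb
conference talk: 5.624 Mbps × 4260 s = 23958.2 Mb
Total: 96797.3 Mb = 12099.7 MB.
= 11.27 GiB.

11.3 GiB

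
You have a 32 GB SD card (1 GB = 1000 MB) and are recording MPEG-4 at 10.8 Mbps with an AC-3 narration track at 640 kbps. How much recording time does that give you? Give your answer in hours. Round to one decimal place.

Audio: 640 kbps = 0.640 Mbps.
Total bitrate: 10.8 + 0.640 = 11.440 Mbps.
Capacity: 32 GB = 256,000 Mb.
Recording time: 256,000 / 11.440 = 22,378 s ≈ 6.22 hours.

6.2 hours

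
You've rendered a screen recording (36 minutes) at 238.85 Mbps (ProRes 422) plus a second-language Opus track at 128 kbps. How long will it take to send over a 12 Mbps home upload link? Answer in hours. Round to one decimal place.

11.9 hours

36 min = 2160 s
Audio: 128 kbps = 0.128 Mbps.
Total bitrate: 238.978 Mbps.
File: 238.978 Mbps × 2160 s = 516192.5 Mb.
At 12 Mbps: 516192.5 / 12 = 43016.0 s ≈ 11.9 hours.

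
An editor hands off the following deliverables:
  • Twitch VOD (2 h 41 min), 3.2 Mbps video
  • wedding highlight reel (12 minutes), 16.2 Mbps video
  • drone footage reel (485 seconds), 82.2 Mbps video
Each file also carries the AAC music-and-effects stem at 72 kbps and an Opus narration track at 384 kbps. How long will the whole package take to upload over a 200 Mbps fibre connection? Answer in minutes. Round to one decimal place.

7.3 minutes

Audio total: 72 + 384 = 456 kbps = 0.456 Mbps.
Twitch VOD: 3.656 Mbps × 9660 s = 35317.0 Mb
wedding highlight reel: 16.656 Mbps × 720 s = 11992.3 Mb
drone footage reel: 82.656 Mbps × 485 s = 40088.2 Mb
Total: 87397.4 Mb = 10924.7 MB.
At 200 Mbps: 87397.4 / 200 = 437 s ≈ 7.28 minutes.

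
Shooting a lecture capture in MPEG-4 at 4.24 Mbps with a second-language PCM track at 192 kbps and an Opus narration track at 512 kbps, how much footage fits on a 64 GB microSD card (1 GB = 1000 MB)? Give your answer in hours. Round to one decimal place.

28.8 hours

Audio total: 192 + 512 = 704 kbps = 0.704 Mbps.
Total bitrate: 4.24 + 0.704 = 4.944 Mbps.
Capacity: 64 GB = 512,000 Mb.
Recording time: 512,000 / 4.944 = 103,560 s ≈ 28.8 hours.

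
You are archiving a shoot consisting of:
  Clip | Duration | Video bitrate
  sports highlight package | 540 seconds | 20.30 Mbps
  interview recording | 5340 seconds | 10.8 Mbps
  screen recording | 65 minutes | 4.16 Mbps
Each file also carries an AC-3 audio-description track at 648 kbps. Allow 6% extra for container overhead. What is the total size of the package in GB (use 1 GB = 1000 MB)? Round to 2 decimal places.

12.08 GB

Audio: 648 kbps = 0.648 Mbps.
sports highlight package: 20.948 Mbps × 540 s × 1.06 = 11990.6 Mb
interview recording: 11.448 Mbps × 5340 s × 1.06 = 64800.3 Mb
screen recording: 4.808 Mbps × 3900 s × 1.06 = 19876.3 Mb
Total: 96667.2 Mb = 12083.4 MB.
= 12.08 GB.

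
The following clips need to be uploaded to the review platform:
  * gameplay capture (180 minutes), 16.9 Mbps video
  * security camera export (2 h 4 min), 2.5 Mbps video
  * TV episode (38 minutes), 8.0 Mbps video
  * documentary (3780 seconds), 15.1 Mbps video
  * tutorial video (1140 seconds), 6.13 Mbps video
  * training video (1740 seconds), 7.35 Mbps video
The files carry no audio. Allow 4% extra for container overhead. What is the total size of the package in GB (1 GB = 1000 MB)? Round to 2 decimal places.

38.51 GB

gameplay capture: 16.900 Mbps × 10800 s × 1.04 = 189820.8 Mb
security camera export: 2.500 Mbps × 7440 s × 1.04 = 19344.0 Mb
TV episode: 8.000 Mbps × 2280 s × 1.04 = 18969.6 Mb
documentary: 15.100 Mbps × 3780 s × 1.04 = 59361.1 Mb
tutorial video: 6.130 Mbps × 1140 s × 1.04 = 7267.7 Mb
training video: 7.350 Mbps × 1740 s × 1.04 = 13300.6 Mb
Total: 308063.8 Mb = 38508.0 MB.
= 38.51 GB.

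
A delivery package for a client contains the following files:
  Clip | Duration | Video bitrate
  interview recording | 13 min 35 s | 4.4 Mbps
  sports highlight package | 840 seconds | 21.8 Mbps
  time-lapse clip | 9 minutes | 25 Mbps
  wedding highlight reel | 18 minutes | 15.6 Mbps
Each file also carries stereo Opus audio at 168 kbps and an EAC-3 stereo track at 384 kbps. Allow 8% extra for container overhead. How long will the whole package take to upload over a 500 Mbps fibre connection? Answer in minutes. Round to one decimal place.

1.9 minutes

Audio total: 168 + 384 = 552 kbps = 0.552 Mbps.
interview recording: 4.952 Mbps × 815 s × 1.08 = 4358.8 Mb
sports highlight package: 22.352 Mbps × 840 s × 1.08 = 20277.7 Mb
time-lapse clip: 25.552 Mbps × 540 s × 1.08 = 14901.9 Mb
wedding highlight reel: 16.152 Mbps × 1080 s × 1.08 = 18839.7 Mb
Total: 58378.1 Mb = 7297.3 MB.
At 500 Mbps: 58378.1 / 500 = 117 s ≈ 1.95 minutes.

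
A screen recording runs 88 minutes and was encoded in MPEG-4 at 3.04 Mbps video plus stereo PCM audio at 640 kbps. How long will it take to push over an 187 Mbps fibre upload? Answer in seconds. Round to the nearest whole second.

104 seconds

88 min = 5280 s
Audio: 640 kbps = 0.640 Mbps.
Total bitrate: 3.680 Mbps.
File: 3.680 Mbps × 5280 s = 19430.4 Mb.
At 187 Mbps: 19430.4 / 187 = 103.9 s ≈ 104 seconds.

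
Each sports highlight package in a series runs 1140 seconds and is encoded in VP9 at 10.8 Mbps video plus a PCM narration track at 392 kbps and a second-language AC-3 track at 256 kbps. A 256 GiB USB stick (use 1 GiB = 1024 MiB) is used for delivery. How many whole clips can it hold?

168

Audio total: 392 + 256 = 648 kbps = 0.648 Mbps.
Total bitrate: 11.448 Mbps.
Per item: 11.448 Mbps × 1140 s = 13,051 Mb = 1,631 MB.
Capacity: 256 GiB = 2,199,023 Mb; 168.50 items → 168 complete.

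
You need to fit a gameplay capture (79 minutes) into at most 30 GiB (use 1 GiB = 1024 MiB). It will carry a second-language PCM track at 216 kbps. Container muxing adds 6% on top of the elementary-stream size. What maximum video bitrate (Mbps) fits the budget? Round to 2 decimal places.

51.07 Mbps

Budget: 30 GiB = 257698.0 Mb.
Stream payload after overhead: 257698.0 / 1.06 = 243111.4 Mb.
79 min = 4740 s
Total bitrate budget: 243111.4 Mb / 4740 s = 51.289 Mbps.
Audio: 216 kbps = 0.216 Mbps.
Video: 51.289 − 0.216 = 51.073 Mbps.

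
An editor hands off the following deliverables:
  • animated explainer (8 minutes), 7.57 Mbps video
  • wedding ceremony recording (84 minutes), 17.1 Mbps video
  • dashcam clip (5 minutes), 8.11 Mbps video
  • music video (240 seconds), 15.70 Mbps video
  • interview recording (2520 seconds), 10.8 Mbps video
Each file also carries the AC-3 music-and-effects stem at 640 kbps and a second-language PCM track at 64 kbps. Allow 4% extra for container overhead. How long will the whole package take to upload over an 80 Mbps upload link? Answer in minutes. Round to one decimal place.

28.0 minutes

Audio total: 640 + 64 = 704 kbps = 0.704 Mbps.
animated explainer: 8.274 Mbps × 480 s × 1.04 = 4130.4 Mb
wedding ceremony recording: 17.804 Mbps × 5040 s × 1.04 = 93321.4 Mb
dashcam clip: 8.814 Mbps × 300 s × 1.04 = 2750.0 Mb
music video: 16.404 Mbps × 240 s × 1.04 = 4094.4 Mb
interview recording: 11.504 Mbps × 2520 s × 1.04 = 30149.7 Mb
Total: 134445.9 Mb = 16805.7 MB.
At 80 Mbps: 134445.9 / 80 = 1681 s ≈ 28 minutes.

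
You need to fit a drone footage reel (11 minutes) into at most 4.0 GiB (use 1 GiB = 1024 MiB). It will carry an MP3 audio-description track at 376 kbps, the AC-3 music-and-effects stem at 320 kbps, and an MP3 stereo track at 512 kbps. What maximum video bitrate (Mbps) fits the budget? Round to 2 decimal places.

50.85 Mbps

Budget: 4.0 GiB = 34359.7 Mb.
11 min = 660 s
Total bitrate budget: 34359.7 Mb / 660 s = 52.060 Mbps.
Audio total: 376 + 320 + 512 = 1208 kbps = 1.208 Mbps.
Video: 52.060 − 1.208 = 50.852 Mbps.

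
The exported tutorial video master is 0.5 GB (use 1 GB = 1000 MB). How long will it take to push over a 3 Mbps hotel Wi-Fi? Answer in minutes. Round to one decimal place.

File: 0.5 GB = 4000.0 Mb.
At 3 Mbps: 4000.0 / 3 = 1333.3 s ≈ 22.2 minutes.

22.2 minutes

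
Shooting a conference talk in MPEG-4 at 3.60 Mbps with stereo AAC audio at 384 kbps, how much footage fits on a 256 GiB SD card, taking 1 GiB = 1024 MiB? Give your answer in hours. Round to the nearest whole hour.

153 hours

Audio: 384 kbps = 0.384 Mbps.
Total bitrate: 3.60 + 0.384 = 3.984 Mbps.
Capacity: 256 GiB = 2,199,023 Mb.
Recording time: 2,199,023 / 3.984 = 551,964 s ≈ 153 hours.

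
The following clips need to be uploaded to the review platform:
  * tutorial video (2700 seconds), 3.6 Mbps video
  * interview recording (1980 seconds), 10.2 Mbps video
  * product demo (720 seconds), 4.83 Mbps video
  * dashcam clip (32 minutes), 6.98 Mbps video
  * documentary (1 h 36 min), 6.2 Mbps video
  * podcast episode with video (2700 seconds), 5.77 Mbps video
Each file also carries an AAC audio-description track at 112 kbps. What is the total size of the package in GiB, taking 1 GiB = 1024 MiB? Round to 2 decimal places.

Audio: 112 kbps = 0.112 Mbps.
tutorial video: 3.712 Mbps × 2700 s = 10022.4 Mb
interview recording: 10.312 Mbps × 1980 s = 20417.8 Mb
product demo: 4.942 Mbps × 720 s = 3558.2 Mb
dashcam clip: 7.092 Mbps × 1920 s = 13616.6 Mb
documentary: 6.312 Mbps × 5760 s = 36357.1 Mb
podcast episode with video: 5.882 Mbps × 2700 s = 15881.4 Mb
Total: 99853.6 Mb = 12481.7 MB.
= 11.62 GiB.

11.62 GiB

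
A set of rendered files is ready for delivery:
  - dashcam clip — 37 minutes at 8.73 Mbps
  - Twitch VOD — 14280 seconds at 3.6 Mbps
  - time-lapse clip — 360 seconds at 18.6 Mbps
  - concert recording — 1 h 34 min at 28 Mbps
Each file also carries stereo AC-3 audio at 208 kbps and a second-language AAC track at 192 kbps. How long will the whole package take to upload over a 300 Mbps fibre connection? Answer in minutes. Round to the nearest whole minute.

14 minutes

Audio total: 208 + 192 = 400 kbps = 0.400 Mbps.
dashcam clip: 9.130 Mbps × 2220 s = 20268.6 Mb
Twitch VOD: 4.000 Mbps × 14280 s = 57120.0 Mb
time-lapse clip: 19.000 Mbps × 360 s = 6840.0 Mb
concert recording: 28.400 Mbps × 5640 s = 160176.0 Mb
Total: 244404.6 Mb = 30550.6 MB.
At 300 Mbps: 244404.6 / 300 = 815 s ≈ 13.6 minutes.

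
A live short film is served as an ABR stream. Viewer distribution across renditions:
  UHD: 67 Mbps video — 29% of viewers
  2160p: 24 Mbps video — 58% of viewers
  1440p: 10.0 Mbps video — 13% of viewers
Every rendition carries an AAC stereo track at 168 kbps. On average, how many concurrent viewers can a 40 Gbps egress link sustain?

1148

Audio: 168 kbps = 0.168 Mbps.
Average per-viewer bitrate: 0.29×67.168 + 0.58×24.168 + 0.13×10.168 = 34.818 Mbps.
40 Gbps = 40,000 Mbps; 40,000 / 34.818 = 1148.83 → 1148.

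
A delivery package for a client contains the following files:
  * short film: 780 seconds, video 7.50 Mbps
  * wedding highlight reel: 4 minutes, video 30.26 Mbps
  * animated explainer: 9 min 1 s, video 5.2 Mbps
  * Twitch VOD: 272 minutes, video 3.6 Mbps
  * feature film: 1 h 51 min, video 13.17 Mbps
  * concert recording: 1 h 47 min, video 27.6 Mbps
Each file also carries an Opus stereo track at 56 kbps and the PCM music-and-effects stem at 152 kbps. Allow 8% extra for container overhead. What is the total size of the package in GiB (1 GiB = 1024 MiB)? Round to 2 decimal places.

Audio total: 56 + 152 = 208 kbps = 0.208 Mbps.
short film: 7.708 Mbps × 780 s × 1.08 = 6493.2 Mb
wedding highlight reel: 30.468 Mbps × 240 s × 1.08 = 7897.3 Mb
animated explainer: 5.408 Mbps × 541 s × 1.08 = 3159.8 Mb
Twitch VOD: 3.808 Mbps × 16320 s × 1.08 = 67118.3 Mb
feature film: 13.378 Mbps × 6660 s × 1.08 = 96225.3 Mb
concert recording: 27.808 Mbps × 6420 s × 1.08 = 192809.5 Mb
Total: 373703.4 Mb = 46712.9 MB.
= 43.50 GiB.

43.50 GiB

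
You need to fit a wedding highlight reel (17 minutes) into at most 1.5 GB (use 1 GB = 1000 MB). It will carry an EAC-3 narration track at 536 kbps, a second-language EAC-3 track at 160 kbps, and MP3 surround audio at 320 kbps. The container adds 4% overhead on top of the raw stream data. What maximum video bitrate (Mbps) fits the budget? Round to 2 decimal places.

Budget: 1.5 GB = 12000.0 Mb.
Stream payload after overhead: 12000.0 / 1.04 = 11538.5 Mb.
17 min = 1020 s
Total bitrate budget: 11538.5 Mb / 1020 s = 11.312 Mbps.
Audio total: 536 + 160 + 320 = 1016 kbps = 1.016 Mbps.
Video: 11.312 − 1.016 = 10.296 Mbps.

10.30 Mbps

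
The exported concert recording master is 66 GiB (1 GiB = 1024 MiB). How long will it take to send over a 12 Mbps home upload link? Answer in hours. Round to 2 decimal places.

File: 66 GiB = 566935.7 Mb.
At 12 Mbps: 566935.7 / 12 = 47244.6 s ≈ 13.1 hours.

13.12 hours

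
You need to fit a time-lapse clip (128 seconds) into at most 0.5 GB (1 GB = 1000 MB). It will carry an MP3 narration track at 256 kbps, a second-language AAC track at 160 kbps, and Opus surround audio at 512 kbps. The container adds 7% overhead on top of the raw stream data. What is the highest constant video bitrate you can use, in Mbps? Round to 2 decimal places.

Budget: 0.5 GB = 4000.0 Mb.
Stream payload after overhead: 4000.0 / 1.07 = 3738.3 Mb.
Total bitrate budget: 3738.3 Mb / 128 s = 29.206 Mbps.
Audio total: 256 + 160 + 512 = 928 kbps = 0.928 Mbps.
Video: 29.206 − 0.928 = 28.278 Mbps.

28.28 Mbps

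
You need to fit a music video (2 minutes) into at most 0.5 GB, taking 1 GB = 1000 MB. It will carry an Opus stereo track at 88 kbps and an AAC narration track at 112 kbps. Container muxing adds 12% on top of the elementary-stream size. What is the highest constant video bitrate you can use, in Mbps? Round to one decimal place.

29.6 Mbps

Budget: 0.5 GB = 4000.0 Mb.
Stream payload after overhead: 4000.0 / 1.12 = 3571.4 Mb.
2 min = 120 s
Total bitrate budget: 3571.4 Mb / 120 s = 29.762 Mbps.
Audio total: 88 + 112 = 200 kbps = 0.200 Mbps.
Video: 29.762 − 0.200 = 29.562 Mbps.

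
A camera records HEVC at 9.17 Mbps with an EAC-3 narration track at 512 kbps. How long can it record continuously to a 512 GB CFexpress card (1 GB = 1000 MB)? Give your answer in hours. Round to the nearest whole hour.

Audio: 512 kbps = 0.512 Mbps.
Total bitrate: 9.17 + 0.512 = 9.682 Mbps.
Capacity: 512 GB = 4,096,000 Mb.
Recording time: 4,096,000 / 9.682 = 423,053 s ≈ 118 hours.

118 hours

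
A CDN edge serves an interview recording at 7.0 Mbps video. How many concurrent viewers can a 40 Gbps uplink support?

5714

40 Gbps = 40,000 Mbps; 40,000 / 7.000 = 5714.29 → 5714 viewers.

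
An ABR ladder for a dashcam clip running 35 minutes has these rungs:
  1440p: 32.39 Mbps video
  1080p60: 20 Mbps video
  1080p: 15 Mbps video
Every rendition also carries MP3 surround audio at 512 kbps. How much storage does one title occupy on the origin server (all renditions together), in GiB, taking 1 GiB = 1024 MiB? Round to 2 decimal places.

35 min = 2100 s
Audio: 512 kbps = 0.512 Mbps.
Sum of rendition bitrates: (32.39+0.512) + (20+0.512) + (15+0.512) = 68.926 Mbps.
× 2100 s = 144,745 Mb = 18,093 MB = 16.85 GiB.

16.85 GiB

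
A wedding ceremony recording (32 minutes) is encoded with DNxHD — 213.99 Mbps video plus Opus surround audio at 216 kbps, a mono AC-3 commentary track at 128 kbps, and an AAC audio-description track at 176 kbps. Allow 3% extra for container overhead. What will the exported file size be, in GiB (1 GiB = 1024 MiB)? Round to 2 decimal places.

32 min = 1920 s
Audio total: 216 + 128 + 176 = 520 kbps = 0.520 Mbps.
Total bitrate: 213.99 + 0.520 = 214.510 Mbps.
Stream data: 214.510 Mbps × 1920 s = 411859.2 Mb.
With 3% container overhead: ×1.03.
424,215 Mb = 53,026,872,000 bytes ÷ 1,073,741,824 = 49.39 GiB.

49.39 GiB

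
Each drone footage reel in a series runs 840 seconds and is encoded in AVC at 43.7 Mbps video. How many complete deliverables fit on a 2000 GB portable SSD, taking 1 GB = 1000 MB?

435

Per item: 43.700 Mbps × 840 s = 36,708 Mb = 4,588 MB.
Capacity: 2000 GB = 16,000,000 Mb; 435.87 items → 435 complete.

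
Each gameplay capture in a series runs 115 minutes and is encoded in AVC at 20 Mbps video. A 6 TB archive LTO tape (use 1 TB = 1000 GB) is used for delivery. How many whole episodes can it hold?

347

115 min = 6900 s
Per item: 20.000 Mbps × 6900 s = 138,000 Mb = 17,250 MB.
Capacity: 6 TB = 48,000,000 Mb; 347.83 items → 347 complete.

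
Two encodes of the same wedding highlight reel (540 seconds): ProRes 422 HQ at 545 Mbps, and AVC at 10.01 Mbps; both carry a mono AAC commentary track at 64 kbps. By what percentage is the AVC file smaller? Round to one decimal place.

98.2%

Audio: 64 kbps = 0.064 Mbps.
ProRes 422 HQ: 545.064 Mbps × 540 s = 294334.6 Mb = 36.792 GB.
AVC: 10.074 Mbps × 540 s = 5440.0 Mb = 0.680 GB.
Reduction: (1 − 0.680/36.792) × 100 = 98.15%.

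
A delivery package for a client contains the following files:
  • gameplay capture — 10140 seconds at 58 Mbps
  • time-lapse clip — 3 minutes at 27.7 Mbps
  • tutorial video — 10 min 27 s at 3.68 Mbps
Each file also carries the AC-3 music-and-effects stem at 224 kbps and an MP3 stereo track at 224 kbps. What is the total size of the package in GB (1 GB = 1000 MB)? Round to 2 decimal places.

Audio total: 224 + 224 = 448 kbps = 0.448 Mbps.
gameplay capture: 58.448 Mbps × 10140 s = 592662.7 Mb
time-lapse clip: 28.148 Mbps × 180 s = 5066.6 Mb
tutorial video: 4.128 Mbps × 627 s = 2588.3 Mb
Total: 600317.6 Mb = 75039.7 MB.
= 75.04 GB.

75.04 GB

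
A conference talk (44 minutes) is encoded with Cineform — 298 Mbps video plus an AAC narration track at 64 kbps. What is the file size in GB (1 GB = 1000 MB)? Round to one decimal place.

98.4 GB

44 min = 2640 s
Audio: 64 kbps = 0.064 Mbps.
Total bitrate: 298 + 0.064 = 298.064 Mbps.
Stream data: 298.064 Mbps × 2640 s = 786889.0 Mb.
786,889 Mb ÷ 8 = 98,361 MB → 98.36 GB.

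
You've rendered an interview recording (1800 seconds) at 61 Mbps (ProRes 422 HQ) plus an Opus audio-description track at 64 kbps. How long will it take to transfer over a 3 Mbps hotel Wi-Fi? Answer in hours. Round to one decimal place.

10.2 hours

Audio: 64 kbps = 0.064 Mbps.
Total bitrate: 61.064 Mbps.
File: 61.064 Mbps × 1800 s = 109915.2 Mb.
At 3 Mbps: 109915.2 / 3 = 36638.4 s ≈ 10.2 hours.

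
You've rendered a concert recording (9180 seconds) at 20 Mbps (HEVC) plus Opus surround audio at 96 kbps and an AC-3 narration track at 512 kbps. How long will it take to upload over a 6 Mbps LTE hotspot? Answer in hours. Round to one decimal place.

8.8 hours

Audio total: 96 + 512 = 608 kbps = 0.608 Mbps.
Total bitrate: 20.608 Mbps.
File: 20.608 Mbps × 9180 s = 189181.4 Mb.
At 6 Mbps: 189181.4 / 6 = 31530.2 s ≈ 8.76 hours.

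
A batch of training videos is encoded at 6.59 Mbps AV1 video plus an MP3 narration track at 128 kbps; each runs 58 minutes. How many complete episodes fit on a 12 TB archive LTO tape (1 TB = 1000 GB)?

4106

58 min = 3480 s
Audio: 128 kbps = 0.128 Mbps.
Total bitrate: 6.718 Mbps.
Per item: 6.718 Mbps × 3480 s = 23,379 Mb = 2,922 MB.
Capacity: 12 TB = 96,000,000 Mb; 4106.31 items → 4106 complete.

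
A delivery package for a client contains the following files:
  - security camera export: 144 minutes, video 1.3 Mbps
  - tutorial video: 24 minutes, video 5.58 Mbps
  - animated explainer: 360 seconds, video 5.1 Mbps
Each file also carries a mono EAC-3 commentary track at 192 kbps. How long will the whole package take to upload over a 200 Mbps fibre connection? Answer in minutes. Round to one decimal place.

1.9 minutes

Audio: 192 kbps = 0.192 Mbps.
security camera export: 1.492 Mbps × 8640 s = 12890.9 Mb
tutorial video: 5.772 Mbps × 1440 s = 8311.7 Mb
animated explainer: 5.292 Mbps × 360 s = 1905.1 Mb
Total: 23107.7 Mb = 2888.5 MB.
At 200 Mbps: 23107.7 / 200 = 116 s ≈ 1.93 minutes.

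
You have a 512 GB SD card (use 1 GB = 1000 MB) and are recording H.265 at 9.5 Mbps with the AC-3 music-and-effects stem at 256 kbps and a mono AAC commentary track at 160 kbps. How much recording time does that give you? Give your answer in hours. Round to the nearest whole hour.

Audio total: 256 + 160 = 416 kbps = 0.416 Mbps.
Total bitrate: 9.5 + 0.416 = 9.916 Mbps.
Capacity: 512 GB = 4,096,000 Mb.
Recording time: 4,096,000 / 9.916 = 413,070 s ≈ 115 hours.

115 hours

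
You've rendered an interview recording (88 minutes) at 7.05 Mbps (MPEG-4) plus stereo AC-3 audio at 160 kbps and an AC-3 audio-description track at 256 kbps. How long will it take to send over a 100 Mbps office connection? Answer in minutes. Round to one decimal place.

88 min = 5280 s
Audio total: 160 + 256 = 416 kbps = 0.416 Mbps.
Total bitrate: 7.466 Mbps.
File: 7.466 Mbps × 5280 s = 39420.5 Mb.
At 100 Mbps: 39420.5 / 100 = 394.2 s ≈ 6.57 minutes.

6.6 minutes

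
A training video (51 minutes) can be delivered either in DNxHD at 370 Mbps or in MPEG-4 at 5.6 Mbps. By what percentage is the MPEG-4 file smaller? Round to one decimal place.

98.5%

51 min = 3060 s
DNxHD: 370.000 Mbps × 3060 s = 1132200.0 Mb = 131.805 GiB.
MPEG-4: 5.600 Mbps × 3060 s = 17136.0 Mb = 1.995 GiB.
Reduction: (1 − 1.995/131.805) × 100 = 98.49%.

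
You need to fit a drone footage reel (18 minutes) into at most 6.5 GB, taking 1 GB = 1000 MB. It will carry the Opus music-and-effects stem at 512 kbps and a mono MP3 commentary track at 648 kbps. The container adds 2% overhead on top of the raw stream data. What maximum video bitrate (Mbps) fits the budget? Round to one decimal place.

46.0 Mbps

Budget: 6.5 GB = 52000.0 Mb.
Stream payload after overhead: 52000.0 / 1.02 = 50980.4 Mb.
18 min = 1080 s
Total bitrate budget: 50980.4 Mb / 1080 s = 47.204 Mbps.
Audio total: 512 + 648 = 1160 kbps = 1.160 Mbps.
Video: 47.204 − 1.160 = 46.044 Mbps.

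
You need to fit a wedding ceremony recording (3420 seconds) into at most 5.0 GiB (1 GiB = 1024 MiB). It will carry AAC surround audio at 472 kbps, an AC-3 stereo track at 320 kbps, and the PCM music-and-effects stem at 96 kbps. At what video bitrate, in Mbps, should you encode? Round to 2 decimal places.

11.67 Mbps

Budget: 5.0 GiB = 42949.7 Mb.
Total bitrate budget: 42949.7 Mb / 3420 s = 12.558 Mbps.
Audio total: 472 + 320 + 96 = 888 kbps = 0.888 Mbps.
Video: 12.558 − 0.888 = 11.670 Mbps.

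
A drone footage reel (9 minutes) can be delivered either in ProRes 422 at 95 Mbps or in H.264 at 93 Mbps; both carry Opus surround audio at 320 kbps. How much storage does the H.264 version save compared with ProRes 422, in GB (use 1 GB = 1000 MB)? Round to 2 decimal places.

9 min = 540 s
Audio: 320 kbps = 0.320 Mbps.
ProRes 422: 95.320 Mbps × 540 s = 51472.8 Mb = 6.434 GB.
H.264: 93.320 Mbps × 540 s = 50392.8 Mb = 6.299 GB.
Saving: 6.434 − 6.299 = 0.135 GB.

0.14 GB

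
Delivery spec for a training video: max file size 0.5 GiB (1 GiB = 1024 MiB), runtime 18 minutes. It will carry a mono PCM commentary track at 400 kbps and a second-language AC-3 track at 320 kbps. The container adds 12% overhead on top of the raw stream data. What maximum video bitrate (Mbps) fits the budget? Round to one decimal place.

2.8 Mbps

Budget: 0.5 GiB = 4295.0 Mb.
Stream payload after overhead: 4295.0 / 1.12 = 3834.8 Mb.
18 min = 1080 s
Total bitrate budget: 3834.8 Mb / 1080 s = 3.551 Mbps.
Audio total: 400 + 320 = 720 kbps = 0.720 Mbps.
Video: 3.551 − 0.720 = 2.831 Mbps.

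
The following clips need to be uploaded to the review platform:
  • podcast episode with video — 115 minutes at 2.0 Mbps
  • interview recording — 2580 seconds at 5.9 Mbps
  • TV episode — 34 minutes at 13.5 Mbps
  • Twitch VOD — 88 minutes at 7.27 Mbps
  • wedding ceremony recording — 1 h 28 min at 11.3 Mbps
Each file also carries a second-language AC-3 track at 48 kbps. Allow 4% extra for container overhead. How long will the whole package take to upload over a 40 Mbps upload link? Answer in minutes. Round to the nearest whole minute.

67 minutes

Audio: 48 kbps = 0.048 Mbps.
podcast episode with video: 2.048 Mbps × 6900 s × 1.04 = 14696.4 Mb
interview recording: 5.948 Mbps × 2580 s × 1.04 = 15959.7 Mb
TV episode: 13.548 Mbps × 2040 s × 1.04 = 28743.4 Mb
Twitch VOD: 7.318 Mbps × 5280 s × 1.04 = 40184.6 Mb
wedding ceremony recording: 11.348 Mbps × 5280 s × 1.04 = 62314.1 Mb
Total: 161898.3 Mb = 20237.3 MB.
At 40 Mbps: 161898.3 / 40 = 4047 s ≈ 67.5 minutes.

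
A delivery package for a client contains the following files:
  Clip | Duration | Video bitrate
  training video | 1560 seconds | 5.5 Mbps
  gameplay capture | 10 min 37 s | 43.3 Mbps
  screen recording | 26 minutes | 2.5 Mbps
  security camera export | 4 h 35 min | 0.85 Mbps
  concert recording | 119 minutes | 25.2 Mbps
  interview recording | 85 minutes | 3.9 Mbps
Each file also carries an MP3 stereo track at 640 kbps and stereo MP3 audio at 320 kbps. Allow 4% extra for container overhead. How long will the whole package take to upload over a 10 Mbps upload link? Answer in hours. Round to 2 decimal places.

Audio total: 640 + 320 = 960 kbps = 0.960 Mbps.
training video: 6.460 Mbps × 1560 s × 1.04 = 10480.7 Mb
gameplay capture: 44.260 Mbps × 637 s × 1.04 = 29321.4 Mb
screen recording: 3.460 Mbps × 1560 s × 1.04 = 5613.5 Mb
security camera export: 1.810 Mbps × 16500 s × 1.04 = 31059.6 Mb
concert recording: 26.160 Mbps × 7140 s × 1.04 = 194253.7 Mb
interview recording: 4.860 Mbps × 5100 s × 1.04 = 25777.4 Mb
Total: 296506.3 Mb = 37063.3 MB.
At 10 Mbps: 296506.3 / 10 = 29651 s ≈ 8.24 hours.

8.24 hours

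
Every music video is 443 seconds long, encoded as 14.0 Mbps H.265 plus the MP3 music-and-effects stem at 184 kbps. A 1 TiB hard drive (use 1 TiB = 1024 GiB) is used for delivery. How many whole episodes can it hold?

1399

Audio: 184 kbps = 0.184 Mbps.
Total bitrate: 14.184 Mbps.
Per item: 14.184 Mbps × 443 s = 6,284 Mb = 785.4 MB.
Capacity: 1 TiB = 8,796,093 Mb; 1399.87 items → 1399 complete.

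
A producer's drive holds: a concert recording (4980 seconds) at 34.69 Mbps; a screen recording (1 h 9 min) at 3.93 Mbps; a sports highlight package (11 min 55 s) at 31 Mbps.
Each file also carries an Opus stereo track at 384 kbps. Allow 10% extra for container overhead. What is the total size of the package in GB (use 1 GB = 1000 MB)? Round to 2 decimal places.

29.56 GB

Audio: 384 kbps = 0.384 Mbps.
concert recording: 35.074 Mbps × 4980 s × 1.10 = 192135.4 Mb
screen recording: 4.314 Mbps × 4140 s × 1.10 = 19646.0 Mb
sports highlight package: 31.384 Mbps × 715 s × 1.10 = 24683.5 Mb
Total: 236464.8 Mb = 29558.1 MB.
= 29.56 GB.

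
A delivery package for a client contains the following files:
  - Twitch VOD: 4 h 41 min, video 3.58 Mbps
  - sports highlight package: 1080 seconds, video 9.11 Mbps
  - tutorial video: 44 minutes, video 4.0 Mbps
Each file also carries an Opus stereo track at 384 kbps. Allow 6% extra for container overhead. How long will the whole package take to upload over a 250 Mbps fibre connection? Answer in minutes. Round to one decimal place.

6.3 minutes

Audio: 384 kbps = 0.384 Mbps.
Twitch VOD: 3.964 Mbps × 16860 s × 1.06 = 70843.0 Mb
sports highlight package: 9.494 Mbps × 1080 s × 1.06 = 10868.7 Mb
tutorial video: 4.384 Mbps × 2640 s × 1.06 = 12268.2 Mb
Total: 93979.9 Mb = 11747.5 MB.
At 250 Mbps: 93979.9 / 250 = 376 s ≈ 6.27 minutes.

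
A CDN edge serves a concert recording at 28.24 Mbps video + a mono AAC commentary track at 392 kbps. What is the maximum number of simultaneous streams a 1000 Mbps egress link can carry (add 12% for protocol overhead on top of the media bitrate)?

31

Audio: 392 kbps = 0.392 Mbps.
Per-viewer media rate: 28.632 Mbps.
On the wire with 12% overhead: 32.068 Mbps.
1000 Mbps = 1,000 Mbps; 1,000 / 32.068 = 31.18 → 31 viewers.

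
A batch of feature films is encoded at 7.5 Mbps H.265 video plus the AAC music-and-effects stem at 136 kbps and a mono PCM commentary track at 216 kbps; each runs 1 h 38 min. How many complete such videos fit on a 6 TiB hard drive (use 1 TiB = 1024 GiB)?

1143

1 h 38 min = 98 min = 5880 s
Audio total: 136 + 216 = 352 kbps = 0.352 Mbps.
Total bitrate: 7.852 Mbps.
Per item: 7.852 Mbps × 5880 s = 46,170 Mb = 5,771 MB.
Capacity: 6 TiB = 52,776,558 Mb; 1143.10 items → 1143 complete.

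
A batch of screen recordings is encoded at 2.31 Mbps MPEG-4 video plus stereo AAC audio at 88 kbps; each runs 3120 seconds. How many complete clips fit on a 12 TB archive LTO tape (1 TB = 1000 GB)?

12831

Audio: 88 kbps = 0.088 Mbps.
Total bitrate: 2.398 Mbps.
Per item: 2.398 Mbps × 3120 s = 7,482 Mb = 935.2 MB.
Capacity: 12 TB = 96,000,000 Mb; 12831.21 items → 12831 complete.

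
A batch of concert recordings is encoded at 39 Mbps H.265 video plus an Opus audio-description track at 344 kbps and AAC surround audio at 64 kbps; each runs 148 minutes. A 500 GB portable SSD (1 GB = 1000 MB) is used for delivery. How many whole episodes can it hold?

148 min = 8880 s
Audio total: 344 + 64 = 408 kbps = 0.408 Mbps.
Total bitrate: 39.408 Mbps.
Per item: 39.408 Mbps × 8880 s = 349,943 Mb = 43,743 MB.
Capacity: 500 GB = 4,000,000 Mb; 11.43 items → 11 complete.

11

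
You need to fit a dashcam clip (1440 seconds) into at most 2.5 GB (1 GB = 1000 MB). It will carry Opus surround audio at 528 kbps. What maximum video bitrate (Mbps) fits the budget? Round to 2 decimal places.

13.36 Mbps

Budget: 2.5 GB = 20000.0 Mb.
Total bitrate budget: 20000.0 Mb / 1440 s = 13.889 Mbps.
Audio: 528 kbps = 0.528 Mbps.
Video: 13.889 − 0.528 = 13.361 Mbps.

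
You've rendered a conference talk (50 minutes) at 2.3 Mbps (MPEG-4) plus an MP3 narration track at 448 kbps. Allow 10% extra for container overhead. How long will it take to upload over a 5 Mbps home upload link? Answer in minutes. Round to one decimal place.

30.2 minutes

50 min = 3000 s
Audio: 448 kbps = 0.448 Mbps.
Total bitrate: 2.748 Mbps.
File: 2.748 Mbps × 3000 s = 8244.0 Mb.
With 10% container overhead: ×1.10. → 9068.4 Mb.
At 5 Mbps: 9068.4 / 5 = 1813.7 s ≈ 30.2 minutes.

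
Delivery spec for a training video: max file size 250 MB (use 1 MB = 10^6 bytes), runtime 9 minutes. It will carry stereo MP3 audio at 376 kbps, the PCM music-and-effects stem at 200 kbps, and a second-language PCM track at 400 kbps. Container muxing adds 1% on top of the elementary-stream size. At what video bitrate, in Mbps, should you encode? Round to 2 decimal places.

2.69 Mbps

Budget: 250 MB = 2000.0 Mb.
Stream payload after overhead: 2000.0 / 1.01 = 1980.2 Mb.
9 min = 540 s
Total bitrate budget: 1980.2 Mb / 540 s = 3.667 Mbps.
Audio total: 376 + 200 + 400 = 976 kbps = 0.976 Mbps.
Video: 3.667 − 0.976 = 2.691 Mbps.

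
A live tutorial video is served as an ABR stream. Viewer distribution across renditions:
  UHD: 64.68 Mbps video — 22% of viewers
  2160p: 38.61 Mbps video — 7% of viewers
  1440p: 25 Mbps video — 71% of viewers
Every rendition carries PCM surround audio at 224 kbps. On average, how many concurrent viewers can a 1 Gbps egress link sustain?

Audio: 224 kbps = 0.224 Mbps.
Average per-viewer bitrate: 0.22×64.904 + 0.07×38.834 + 0.71×25.224 = 34.906 Mbps.
1 Gbps = 1,000 Mbps; 1,000 / 34.906 = 28.65 → 28.

28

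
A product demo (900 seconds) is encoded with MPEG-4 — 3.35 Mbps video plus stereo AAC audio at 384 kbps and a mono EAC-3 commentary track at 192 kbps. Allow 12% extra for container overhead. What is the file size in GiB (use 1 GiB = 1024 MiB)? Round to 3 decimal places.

0.461 GiB

Audio total: 384 + 192 = 576 kbps = 0.576 Mbps.
Total bitrate: 3.35 + 0.576 = 3.926 Mbps.
Stream data: 3.926 Mbps × 900 s = 3533.4 Mb.
With 12% container overhead: ×1.12.
3,957 Mb = 494,676,000 bytes ÷ 1,073,741,824 = 0.4607 GiB.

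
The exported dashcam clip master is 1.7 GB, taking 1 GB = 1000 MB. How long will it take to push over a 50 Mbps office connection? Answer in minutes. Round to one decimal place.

4.5 minutes

File: 1.7 GB = 13600.0 Mb.
At 50 Mbps: 13600.0 / 50 = 272.0 s ≈ 4.53 minutes.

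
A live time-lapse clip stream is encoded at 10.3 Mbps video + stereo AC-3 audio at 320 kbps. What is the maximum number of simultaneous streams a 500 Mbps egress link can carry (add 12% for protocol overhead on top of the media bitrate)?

42

Audio: 320 kbps = 0.320 Mbps.
Per-viewer media rate: 10.620 Mbps.
On the wire with 12% overhead: 11.894 Mbps.
500 Mbps = 500.0 Mbps; 500.0 / 11.894 = 42.04 → 42 viewers.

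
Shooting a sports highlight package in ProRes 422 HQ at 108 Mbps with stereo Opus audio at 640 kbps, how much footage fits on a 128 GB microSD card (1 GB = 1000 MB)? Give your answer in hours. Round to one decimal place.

Audio: 640 kbps = 0.640 Mbps.
Total bitrate: 108 + 0.640 = 108.640 Mbps.
Capacity: 128 GB = 1,024,000 Mb.
Recording time: 1,024,000 / 108.640 = 9,426 s ≈ 2.62 hours.

2.6 hours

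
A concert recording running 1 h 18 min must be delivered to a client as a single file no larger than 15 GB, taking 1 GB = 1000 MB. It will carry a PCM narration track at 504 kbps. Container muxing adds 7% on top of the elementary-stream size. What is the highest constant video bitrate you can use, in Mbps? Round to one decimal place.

23.5 Mbps

Budget: 15 GB = 120000.0 Mb.
Stream payload after overhead: 120000.0 / 1.07 = 112149.5 Mb.
1 h 18 min = 78 min = 4680 s
Total bitrate budget: 112149.5 Mb / 4680 s = 23.964 Mbps.
Audio: 504 kbps = 0.504 Mbps.
Video: 23.964 − 0.504 = 23.460 Mbps.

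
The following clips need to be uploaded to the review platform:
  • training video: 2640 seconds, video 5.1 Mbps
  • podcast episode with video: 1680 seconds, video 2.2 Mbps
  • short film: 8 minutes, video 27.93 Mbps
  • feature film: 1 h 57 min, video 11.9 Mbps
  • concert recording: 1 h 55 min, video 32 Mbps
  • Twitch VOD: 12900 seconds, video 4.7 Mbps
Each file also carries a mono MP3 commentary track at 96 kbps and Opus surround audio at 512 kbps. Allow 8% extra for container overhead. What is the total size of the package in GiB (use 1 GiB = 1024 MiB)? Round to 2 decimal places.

Audio total: 96 + 512 = 608 kbps = 0.608 Mbps.
training video: 5.708 Mbps × 2640 s × 1.08 = 16274.6 Mb
podcast episode with video: 2.808 Mbps × 1680 s × 1.08 = 5094.8 Mb
short film: 28.538 Mbps × 480 s × 1.08 = 14794.1 Mb
feature film: 12.508 Mbps × 7020 s × 1.08 = 94830.7 Mb
concert recording: 32.608 Mbps × 6900 s × 1.08 = 242994.8 Mb
Twitch VOD: 5.308 Mbps × 12900 s × 1.08 = 73951.1 Mb
Total: 447940.1 Mb = 55992.5 MB.
= 52.15 GiB.

52.15 GiB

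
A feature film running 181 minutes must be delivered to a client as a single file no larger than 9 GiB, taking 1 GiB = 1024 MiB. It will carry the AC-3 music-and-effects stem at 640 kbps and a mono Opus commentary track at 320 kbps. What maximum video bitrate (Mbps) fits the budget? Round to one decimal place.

Budget: 9 GiB = 77309.4 Mb.
181 min = 10860 s
Total bitrate budget: 77309.4 Mb / 10860 s = 7.119 Mbps.
Audio total: 640 + 320 = 960 kbps = 0.960 Mbps.
Video: 7.119 − 0.960 = 6.159 Mbps.

6.2 Mbps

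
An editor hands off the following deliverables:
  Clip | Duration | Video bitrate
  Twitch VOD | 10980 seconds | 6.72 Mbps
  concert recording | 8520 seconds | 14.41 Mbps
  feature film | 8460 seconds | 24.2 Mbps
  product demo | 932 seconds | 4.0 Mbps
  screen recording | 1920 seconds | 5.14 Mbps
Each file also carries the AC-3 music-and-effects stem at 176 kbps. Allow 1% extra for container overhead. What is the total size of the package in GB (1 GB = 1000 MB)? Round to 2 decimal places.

53.06 GB

Audio: 176 kbps = 0.176 Mbps.
Twitch VOD: 6.896 Mbps × 10980 s × 1.01 = 76475.3 Mb
concert recording: 14.586 Mbps × 8520 s × 1.01 = 125515.4 Mb
feature film: 24.376 Mbps × 8460 s × 1.01 = 208283.2 Mb
product demo: 4.176 Mbps × 932 s × 1.01 = 3931.0 Mb
screen recording: 5.316 Mbps × 1920 s × 1.01 = 10308.8 Mb
Total: 424513.6 Mb = 53064.2 MB.
= 53.06 GB.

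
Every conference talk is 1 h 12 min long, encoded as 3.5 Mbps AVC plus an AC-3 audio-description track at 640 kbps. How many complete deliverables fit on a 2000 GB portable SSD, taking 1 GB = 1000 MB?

894

1 h 12 min = 72 min = 4320 s
Audio: 640 kbps = 0.640 Mbps.
Total bitrate: 4.140 Mbps.
Per item: 4.140 Mbps × 4320 s = 17,885 Mb = 2,236 MB.
Capacity: 2000 GB = 16,000,000 Mb; 894.61 items → 894 complete.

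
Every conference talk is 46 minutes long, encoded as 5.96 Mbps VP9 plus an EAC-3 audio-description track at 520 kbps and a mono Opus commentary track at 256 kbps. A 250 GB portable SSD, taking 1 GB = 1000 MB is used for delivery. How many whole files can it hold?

46 min = 2760 s
Audio total: 520 + 256 = 776 kbps = 0.776 Mbps.
Total bitrate: 6.736 Mbps.
Per item: 6.736 Mbps × 2760 s = 18,591 Mb = 2,324 MB.
Capacity: 250 GB = 2,000,000 Mb; 107.58 items → 107 complete.

107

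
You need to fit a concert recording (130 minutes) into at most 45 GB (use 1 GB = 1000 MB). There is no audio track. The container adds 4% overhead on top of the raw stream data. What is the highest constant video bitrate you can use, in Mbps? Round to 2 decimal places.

44.38 Mbps

Budget: 45 GB = 360000.0 Mb.
Stream payload after overhead: 360000.0 / 1.04 = 346153.8 Mb.
130 min = 7800 s
Total bitrate budget: 346153.8 Mb / 7800 s = 44.379 Mbps.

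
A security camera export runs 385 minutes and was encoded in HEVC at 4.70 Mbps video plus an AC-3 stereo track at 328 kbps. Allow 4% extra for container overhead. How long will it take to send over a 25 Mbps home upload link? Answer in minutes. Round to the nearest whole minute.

385 min = 23100 s
Audio: 328 kbps = 0.328 Mbps.
Total bitrate: 5.028 Mbps.
File: 5.028 Mbps × 23100 s = 116146.8 Mb.
With 4% container overhead: ×1.04. → 120792.7 Mb.
At 25 Mbps: 120792.7 / 25 = 4831.7 s ≈ 80.5 minutes.

81 minutes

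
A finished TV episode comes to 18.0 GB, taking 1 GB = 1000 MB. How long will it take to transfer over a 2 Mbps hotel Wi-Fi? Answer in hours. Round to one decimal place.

File: 18.0 GB = 144000.0 Mb.
At 2 Mbps: 144000.0 / 2 = 72000.0 s ≈ 20 hours.

20.0 hours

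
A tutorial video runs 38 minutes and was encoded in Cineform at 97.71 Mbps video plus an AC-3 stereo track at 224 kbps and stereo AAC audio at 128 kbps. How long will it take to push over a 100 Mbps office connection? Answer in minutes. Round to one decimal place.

37.3 minutes

38 min = 2280 s
Audio total: 224 + 128 = 352 kbps = 0.352 Mbps.
Total bitrate: 98.062 Mbps.
File: 98.062 Mbps × 2280 s = 223581.4 Mb.
At 100 Mbps: 223581.4 / 100 = 2235.8 s ≈ 37.3 minutes.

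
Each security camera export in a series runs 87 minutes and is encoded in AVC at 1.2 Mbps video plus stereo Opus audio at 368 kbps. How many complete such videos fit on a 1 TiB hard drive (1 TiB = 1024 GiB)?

1074

87 min = 5220 s
Audio: 368 kbps = 0.368 Mbps.
Total bitrate: 1.568 Mbps.
Per item: 1.568 Mbps × 5220 s = 8,185 Mb = 1,023 MB.
Capacity: 1 TiB = 8,796,093 Mb; 1074.67 items → 1074 complete.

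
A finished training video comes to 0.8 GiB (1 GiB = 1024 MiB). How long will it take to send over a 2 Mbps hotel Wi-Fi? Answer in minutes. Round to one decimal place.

File: 0.8 GiB = 6871.9 Mb.
At 2 Mbps: 6871.9 / 2 = 3436.0 s ≈ 57.3 minutes.

57.3 minutes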